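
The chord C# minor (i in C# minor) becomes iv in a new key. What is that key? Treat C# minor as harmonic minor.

G# minor

The numeral iv denotes a minor triad on scale degree 4. With C# on degree 4, the tonic of the new key is G#.
Degree 4 carries a minor triad in minor keys, so the destination is G# minor.
Check: the diatonic triads of G# minor (natural minor) are G#m (i), A#dim (ii°), B (III), C#m (iv), D#m (v), E (VI), F# (VII) — C# minor is indeed iv.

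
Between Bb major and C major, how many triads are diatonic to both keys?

2

Diatonic triads of Bb major: Bb major (I), C minor (ii), D minor (iii), Eb major (IV), F major (V), G minor (vi), A diminished (vii°).
Diatonic triads of C major: C major (I), D minor (ii), E minor (iii), F major (IV), G major (V), A minor (vi), B diminished (vii°).
Matching root and quality in both lists: D minor, F major.
That gives 2 common triads.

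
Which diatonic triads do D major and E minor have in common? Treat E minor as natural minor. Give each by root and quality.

Triads in D major: D major (I), E minor (ii), F# minor (iii), G major (IV), A major (V), B minor (vi), C# diminished (vii°).
Triads in E minor (natural minor): E minor (i), F# diminished (ii°), G major (III), A minor (iv), B minor (v), C major (VI), D major (VII).
Shared triads with their functions: D major (I in D major, VII in E minor); E minor (ii in D major, i in E minor); G major (IV in D major, III in E minor); B minor (vi in D major, v in E minor).

D, Em, G, Bm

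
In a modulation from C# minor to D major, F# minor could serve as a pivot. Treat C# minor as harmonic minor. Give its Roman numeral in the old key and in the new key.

iv in C# minor; iii in D major

The scale of C# minor (harmonic minor) is C# D# E F# G# A B#; F# is degree 4, and the triad built there (F#-A-C#) is minor, so it is iv.
The scale of D major is D E F# G A B C#; F# is degree 3, and the triad built there (F#-A-C#) is minor, so it is iii.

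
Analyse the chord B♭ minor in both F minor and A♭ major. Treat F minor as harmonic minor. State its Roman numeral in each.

iv in F minor; ii in A♭ major

The scale of F minor (harmonic minor) is F G A♭ B♭ C D♭ E; B♭ is degree 4, and the triad built there (B♭-D♭-F) is minor, so it is iv.
The scale of A♭ major is A♭ B♭ C D♭ E♭ F G; B♭ is degree 2, and the triad built there (B♭-D♭-F) is minor, so it is ii.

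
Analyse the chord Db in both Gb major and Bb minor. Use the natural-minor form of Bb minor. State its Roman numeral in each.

V in Gb major; III in Bb minor

The scale of Gb major is Gb Ab Bb Cb Db Eb F; Db is degree 5, and the triad built there (Db-F-Ab) is major, so it is V.
The scale of Bb minor (natural minor) is Bb C Db Eb F Gb Ab; Db is degree 3, and the triad built there (Db-F-Ab) is major, so it is III.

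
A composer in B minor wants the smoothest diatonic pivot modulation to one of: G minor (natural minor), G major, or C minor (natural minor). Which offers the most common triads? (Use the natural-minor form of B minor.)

Triads of B minor (natural minor): Bm (i), C#dim (ii°), D (III), Em (iv), F#m (v), G (VI), A (VII).
G minor (natural minor) shares 0: none.
G major shares 4: Bm, D, Em, G.
C minor (natural minor) shares 0: none.
The most common triads (4) are shared with G major.

G major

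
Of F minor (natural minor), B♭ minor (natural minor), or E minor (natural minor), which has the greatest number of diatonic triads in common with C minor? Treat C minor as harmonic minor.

F minor

Triads of C minor (harmonic minor): C minor (i), D diminished (ii°), E♭ augmented (III+), F minor (iv), G major (V), A♭ major (VI), B diminished (vii°).
F minor (natural minor) shares 3: Cm, Fm, A♭.
B♭ minor (natural minor) shares 2: Fm, A♭.
E minor (natural minor) shares 1: G.
The most common triads (3) are shared with F minor.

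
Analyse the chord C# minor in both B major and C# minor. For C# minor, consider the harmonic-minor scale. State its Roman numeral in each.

ii in B major; i in C# minor

The scale of B major is B C# D# E F# G# A#; C# is degree 2, and the triad built there (C#-E-G#) is minor, so it is ii.
The scale of C# minor (harmonic minor) is C# D# E F# G# A B#; C# is degree 1, and the triad built there (C#-E-G#) is minor, so it is i.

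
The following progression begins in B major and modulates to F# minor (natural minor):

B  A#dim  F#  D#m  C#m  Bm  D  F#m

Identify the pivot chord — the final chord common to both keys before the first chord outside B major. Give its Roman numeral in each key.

C#m — ii in B major, v in F# minor

Chords diatonic to B major: B, C#m, D#m, E, F#, G#m, A#dim.
Reading the progression, the first chord not in that set is Bm, so the modulation leaves B major there.
The chord immediately before Bm is C#m, which is diatonic to both keys: ii in B major and v in F# minor.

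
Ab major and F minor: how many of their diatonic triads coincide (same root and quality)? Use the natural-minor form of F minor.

7

Diatonic triads of Ab major: Ab (I), Bbm (ii), Cm (iii), Db (IV), Eb (V), Fm (vi), Gdim (vii°).
Diatonic triads of F minor (natural minor): Fm (i), Gdim (ii°), Ab (III), Bbm (iv), Cm (v), Db (VI), Eb (VII).
Matching root and quality in both lists: Ab, Bbm, Cm, Db, Eb, Fm, Gdim.
That gives 7 common triads.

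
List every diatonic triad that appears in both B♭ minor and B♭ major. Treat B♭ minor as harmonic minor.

F, Adim

Triads in B♭ minor (harmonic minor): B♭ minor (i), C diminished (ii°), D♭ augmented (III+), E♭ minor (iv), F major (V), G♭ major (VI), A diminished (vii°).
Triads in B♭ major: B♭ major (I), C minor (ii), D minor (iii), E♭ major (IV), F major (V), G minor (vi), A diminished (vii°).
Shared triads with their functions: F major (V in B♭ minor, V in B♭ major); A diminished (vii° in B♭ minor, vii° in B♭ major).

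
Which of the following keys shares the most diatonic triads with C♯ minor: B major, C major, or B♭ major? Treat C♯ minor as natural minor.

Triads of C♯ minor (natural minor): C♯m (i), D♯dim (ii°), E (III), F♯m (iv), G♯m (v), A (VI), B (VII).
B major shares 4: C♯m, E, G♯m, B.
C major shares 0: none.
B♭ major shares 0: none.
The most common triads (4) are shared with B major.

B major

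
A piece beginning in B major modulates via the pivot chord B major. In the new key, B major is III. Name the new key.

G# minor

The numeral III denotes a major triad on scale degree 3. With B on degree 3, the tonic of the new key is G#.
Degree 3 carries a major triad in natural-minor keys, so the destination is G# minor.
Check: the diatonic triads of G# minor (natural minor) are G#m (i), A#dim (ii°), B (III), C#m (iv), D#m (v), E (VI), F# (VII) — B major is indeed III.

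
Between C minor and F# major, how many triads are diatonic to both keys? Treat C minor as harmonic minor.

Diatonic triads of C minor (harmonic minor): C minor (i), D diminished (ii°), Eb augmented (III+), F minor (iv), G major (V), Ab major (VI), B diminished (vii°).
Diatonic triads of F# major: F# major (I), G# minor (ii), A# minor (iii), B major (IV), C# major (V), D# minor (vi), E# diminished (vii°).
No triad has the same root and quality in both keys.

0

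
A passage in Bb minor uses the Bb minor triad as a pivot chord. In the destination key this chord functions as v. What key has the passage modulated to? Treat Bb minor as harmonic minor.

Eb minor

The numeral v denotes a minor triad on scale degree 5. With Bb on degree 5, the tonic of the new key is Eb.
Degree 5 carries a minor triad in natural-minor keys, so the destination is Eb minor.
Check: the diatonic triads of Eb minor (natural minor) are Ebm (i), Fdim (ii°), Gb (III), Abm (iv), Bbm (v), Cb (VI), Db (VII) — Bb minor is indeed v.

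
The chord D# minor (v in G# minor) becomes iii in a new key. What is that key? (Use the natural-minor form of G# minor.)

The numeral iii denotes a minor triad on scale degree 3. With D# on degree 3, the tonic of the new key is B.
Degree 3 carries a minor triad in major keys, so the destination is B major.
Check: the diatonic triads of B major are B (I), C#m (ii), D#m (iii), E (IV), F# (V), G#m (vi), A#dim (vii°) — D# minor is indeed iii.

B major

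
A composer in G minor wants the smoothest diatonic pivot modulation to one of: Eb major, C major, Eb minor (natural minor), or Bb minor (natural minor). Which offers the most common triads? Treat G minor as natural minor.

Triads of G minor (natural minor): Gm (i), Adim (ii°), Bb (III), Cm (iv), Dm (v), Eb (VI), F (VII).
Eb major shares 4: Gm, Bb, Cm, Eb.
C major shares 2: Dm, F.
Eb minor (natural minor) shares 0: none.
Bb minor (natural minor) shares 0: none.
The most common triads (4) are shared with Eb major.

Eb major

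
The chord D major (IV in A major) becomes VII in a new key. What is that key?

The numeral VII denotes a major triad on scale degree 7. With D on degree 7, the tonic of the new key is E.
Degree 7 carries a major triad in natural-minor keys, so the destination is E minor.
Check: the diatonic triads of E minor (natural minor) are Em (i), F#dim (ii°), G (III), Am (iv), Bm (v), C (VI), D (VII) — D major is indeed VII.

E minor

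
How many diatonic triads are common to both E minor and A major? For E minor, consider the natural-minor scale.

Diatonic triads of E minor (natural minor): Em (i), F#dim (ii°), G (III), Am (iv), Bm (v), C (VI), D (VII).
Diatonic triads of A major: A (I), Bm (ii), C#m (iii), D (IV), E (V), F#m (vi), G#dim (vii°).
Matching root and quality in both lists: Bm, D.
That gives 2 common triads.

2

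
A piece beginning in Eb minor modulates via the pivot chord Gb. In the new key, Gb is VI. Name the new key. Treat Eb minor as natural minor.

Bb minor

The numeral VI denotes a major triad on scale degree 6. With Gb on degree 6, the tonic of the new key is Bb.
Degree 6 carries a major triad in minor keys, so the destination is Bb minor.
Check: the diatonic triads of Bb minor (natural minor) are Bbm (i), Cdim (ii°), Db (III), Ebm (iv), Fm (v), Gb (VI), Ab (VII) — Gb is indeed VI.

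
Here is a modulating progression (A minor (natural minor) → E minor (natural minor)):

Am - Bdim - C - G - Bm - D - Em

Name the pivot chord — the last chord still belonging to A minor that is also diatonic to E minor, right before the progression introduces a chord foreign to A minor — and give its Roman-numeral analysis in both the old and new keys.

Chords diatonic to A minor: Am, Bdim, C, Dm, Em, F, G.
Reading the progression, the first chord not in that set is Bm, so the modulation leaves A minor there.
The chord immediately before Bm is G, which is diatonic to both keys: VII in A minor and III in E minor.

G — VII in A minor, III in E minor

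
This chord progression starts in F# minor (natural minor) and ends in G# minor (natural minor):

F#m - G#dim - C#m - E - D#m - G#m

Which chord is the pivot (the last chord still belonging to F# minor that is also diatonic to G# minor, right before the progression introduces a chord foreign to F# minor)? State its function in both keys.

E — VII in F# minor, VI in G# minor

Chords diatonic to F# minor: F#m, G#dim, A, Bm, C#m, D, E.
Reading the progression, the first chord not in that set is D#m, so the modulation leaves F# minor there.
The chord immediately before D#m is E, which is diatonic to both keys: VII in F# minor and VI in G# minor.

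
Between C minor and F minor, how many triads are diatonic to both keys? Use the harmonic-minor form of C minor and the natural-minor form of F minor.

Diatonic triads of C minor (harmonic minor): C minor (i), D diminished (ii°), Eb augmented (III+), F minor (iv), G major (V), Ab major (VI), B diminished (vii°).
Diatonic triads of F minor (natural minor): F minor (i), G diminished (ii°), Ab major (III), Bb minor (iv), C minor (v), Db major (VI), Eb major (VII).
Matching root and quality in both lists: C minor, F minor, Ab major.
That gives 3 common triads.

3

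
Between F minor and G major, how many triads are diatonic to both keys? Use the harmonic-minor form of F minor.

Diatonic triads of F minor (harmonic minor): Fm (i), Gdim (ii°), Abaug (III+), Bbm (iv), C (V), Db (VI), Edim (vii°).
Diatonic triads of G major: G (I), Am (ii), Bm (iii), C (IV), D (V), Em (vi), F#dim (vii°).
Matching root and quality in both lists: C.
That gives 1 common triad.

1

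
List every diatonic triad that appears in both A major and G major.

Triads in A major: A major (I), B minor (ii), C# minor (iii), D major (IV), E major (V), F# minor (vi), G# diminished (vii°).
Triads in G major: G major (I), A minor (ii), B minor (iii), C major (IV), D major (V), E minor (vi), F# diminished (vii°).
Shared triads with their functions: B minor (ii in A major, iii in G major); D major (IV in A major, V in G major).

Bm, D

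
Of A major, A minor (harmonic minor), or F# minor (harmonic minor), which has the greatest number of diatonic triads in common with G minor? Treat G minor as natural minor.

A minor

Triads of G minor (natural minor): G minor (i), A diminished (ii°), Bb major (III), C minor (iv), D minor (v), Eb major (VI), F major (VII).
A major shares 0: none.
A minor (harmonic minor) shares 2: Dm, F.
F# minor (harmonic minor) shares 0: none.
The most common triads (2) are shared with A minor.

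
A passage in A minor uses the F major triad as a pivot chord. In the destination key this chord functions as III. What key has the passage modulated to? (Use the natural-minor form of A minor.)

D minor

The numeral III denotes a major triad on scale degree 3. With F on degree 3, the tonic of the new key is D.
Degree 3 carries a major triad in natural-minor keys, so the destination is D minor.
Check: the diatonic triads of D minor (natural minor) are Dm (i), Edim (ii°), F (III), Gm (iv), Am (v), B♭ (VI), C (VII) — F major is indeed III.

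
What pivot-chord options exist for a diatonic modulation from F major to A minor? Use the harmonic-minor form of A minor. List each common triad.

F, Am, Dm

Triads in F major: F (I), Gm (ii), Am (iii), Bb (IV), C (V), Dm (vi), Edim (vii°).
Triads in A minor (harmonic minor): Am (i), Bdim (ii°), Caug (III+), Dm (iv), E (V), F (VI), G#dim (vii°).
Shared triads with their functions: F (I in F major, VI in A minor); Am (iii in F major, i in A minor); Dm (vi in F major, iv in A minor).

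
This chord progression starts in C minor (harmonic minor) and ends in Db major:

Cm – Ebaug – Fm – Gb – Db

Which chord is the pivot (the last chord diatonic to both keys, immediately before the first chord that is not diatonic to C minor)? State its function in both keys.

Fm — iv in C minor, iii in Db major

Chords diatonic to C minor: Cm, Ddim, Ebaug, Fm, G, Ab, Bdim.
Reading the progression, the first chord not in that set is Gb, so the modulation leaves C minor there.
The chord immediately before Gb is Fm, which is diatonic to both keys: iv in C minor and iii in Db major.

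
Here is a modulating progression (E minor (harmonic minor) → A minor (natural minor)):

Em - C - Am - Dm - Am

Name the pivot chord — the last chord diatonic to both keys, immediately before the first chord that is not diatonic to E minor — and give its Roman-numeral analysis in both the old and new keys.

Am — iv in E minor, i in A minor

Chords diatonic to E minor: Em, F#dim, Gaug, Am, B, C, D#dim.
Reading the progression, the first chord not in that set is Dm, so the modulation leaves E minor there.
The chord immediately before Dm is Am, which is diatonic to both keys: iv in E minor and i in A minor.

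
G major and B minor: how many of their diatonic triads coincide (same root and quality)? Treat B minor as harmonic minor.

3

Diatonic triads of G major: G (I), Am (ii), Bm (iii), C (IV), D (V), Em (vi), F#dim (vii°).
Diatonic triads of B minor (harmonic minor): Bm (i), C#dim (ii°), Daug (III+), Em (iv), F# (V), G (VI), A#dim (vii°).
Matching root and quality in both lists: G, Bm, Em.
That gives 3 common triads.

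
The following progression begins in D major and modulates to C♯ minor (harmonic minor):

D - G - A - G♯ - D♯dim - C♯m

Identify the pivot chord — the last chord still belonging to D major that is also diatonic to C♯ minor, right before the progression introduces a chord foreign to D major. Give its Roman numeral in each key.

Chords diatonic to D major: D, Em, F♯m, G, A, Bm, C♯dim.
Reading the progression, the first chord not in that set is G♯, so the modulation leaves D major there.
The chord immediately before G♯ is A, which is diatonic to both keys: V in D major and VI in C♯ minor.

A — V in D major, VI in C♯ minor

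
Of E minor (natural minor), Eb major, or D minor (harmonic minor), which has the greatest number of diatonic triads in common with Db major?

Triads of Db major: Db (I), Ebm (ii), Fm (iii), Gb (IV), Ab (V), Bbm (vi), Cdim (vii°).
E minor (natural minor) shares 0: none.
Eb major shares 2: Fm, Ab.
D minor (harmonic minor) shares 0: none.
The most common triads (2) are shared with Eb major.

Eb major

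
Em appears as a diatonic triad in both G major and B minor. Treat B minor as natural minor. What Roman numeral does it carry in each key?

vi in G major; iv in B minor

The scale of G major is G A B C D E F#; E is degree 6, and the triad built there (E-G-B) is minor, so it is vi.
The scale of B minor (natural minor) is B C# D E F# G A; E is degree 4, and the triad built there (E-G-B) is minor, so it is iv.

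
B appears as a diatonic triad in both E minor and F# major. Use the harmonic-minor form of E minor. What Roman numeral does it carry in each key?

The scale of E minor (harmonic minor) is E F# G A B C D#; B is degree 5, and the triad built there (B-D#-F#) is major, so it is V.
The scale of F# major is F# G# A# B C# D# E#; B is degree 4, and the triad built there (B-D#-F#) is major, so it is IV.

V in E minor; IV in F# major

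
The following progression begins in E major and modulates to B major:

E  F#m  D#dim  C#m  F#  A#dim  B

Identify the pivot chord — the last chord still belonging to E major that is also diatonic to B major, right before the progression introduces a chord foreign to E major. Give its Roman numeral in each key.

Chords diatonic to E major: E, F#m, G#m, A, B, C#m, D#dim.
Reading the progression, the first chord not in that set is F#, so the modulation leaves E major there.
The chord immediately before F# is C#m, which is diatonic to both keys: vi in E major and ii in B major.

C#m — vi in E major, ii in B major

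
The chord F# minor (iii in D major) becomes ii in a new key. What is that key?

E major

The numeral ii denotes a minor triad on scale degree 2. With F# on degree 2, the tonic of the new key is E.
Degree 2 carries a minor triad in major keys, so the destination is E major.
Check: the diatonic triads of E major are E (I), F#m (ii), G#m (iii), A (IV), B (V), C#m (vi), D#dim (vii°) — F# minor is indeed ii.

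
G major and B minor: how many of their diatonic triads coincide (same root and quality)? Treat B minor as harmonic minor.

Diatonic triads of G major: G (I), Am (ii), Bm (iii), C (IV), D (V), Em (vi), F#dim (vii°).
Diatonic triads of B minor (harmonic minor): Bm (i), C#dim (ii°), Daug (III+), Em (iv), F# (V), G (VI), A#dim (vii°).
Matching root and quality in both lists: G, Bm, Em.
That gives 3 common triads.

3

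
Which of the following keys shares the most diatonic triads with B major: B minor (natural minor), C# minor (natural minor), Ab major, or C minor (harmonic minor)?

Triads of B major: B (I), C#m (ii), D#m (iii), E (IV), F# (V), G#m (vi), A#dim (vii°).
B minor (natural minor) shares 0: none.
C# minor (natural minor) shares 4: B, C#m, E, G#m.
Ab major shares 0: none.
C minor (harmonic minor) shares 0: none.
The most common triads (4) are shared with C# minor.

C# minor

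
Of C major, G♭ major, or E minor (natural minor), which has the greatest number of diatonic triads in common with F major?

C major

Triads of F major: F (I), Gm (ii), Am (iii), B♭ (IV), C (V), Dm (vi), Edim (vii°).
C major shares 4: F, Am, C, Dm.
G♭ major shares 0: none.
E minor (natural minor) shares 2: Am, C.
The most common triads (4) are shared with C major.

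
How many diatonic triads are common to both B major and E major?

4

Diatonic triads of B major: B (I), C♯m (ii), D♯m (iii), E (IV), F♯ (V), G♯m (vi), A♯dim (vii°).
Diatonic triads of E major: E (I), F♯m (ii), G♯m (iii), A (IV), B (V), C♯m (vi), D♯dim (vii°).
Matching root and quality in both lists: B, C♯m, E, G♯m.
That gives 4 common triads.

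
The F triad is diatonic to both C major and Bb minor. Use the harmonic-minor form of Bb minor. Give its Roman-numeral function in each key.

IV in C major; V in Bb minor

The scale of C major is C D E F G A B; F is degree 4, and the triad built there (F-A-C) is major, so it is IV.
The scale of Bb minor (harmonic minor) is Bb C Db Eb F Gb A; F is degree 5, and the triad built there (F-A-C) is major, so it is V.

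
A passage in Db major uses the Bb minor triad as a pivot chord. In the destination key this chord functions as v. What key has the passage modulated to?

Eb minor

The numeral v denotes a minor triad on scale degree 5. With Bb on degree 5, the tonic of the new key is Eb.
Degree 5 carries a minor triad in natural-minor keys, so the destination is Eb minor.
Check: the diatonic triads of Eb minor (natural minor) are Ebm (i), Fdim (ii°), Gb (III), Abm (iv), Bbm (v), Cb (VI), Db (VII) — Bb minor is indeed v.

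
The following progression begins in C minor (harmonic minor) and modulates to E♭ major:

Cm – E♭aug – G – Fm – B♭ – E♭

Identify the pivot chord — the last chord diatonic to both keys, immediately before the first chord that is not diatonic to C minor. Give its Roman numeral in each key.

Chords diatonic to C minor: Cm, Ddim, E♭aug, Fm, G, A♭, Bdim.
Reading the progression, the first chord not in that set is B♭, so the modulation leaves C minor there.
The chord immediately before B♭ is Fm, which is diatonic to both keys: iv in C minor and ii in E♭ major.

Fm — iv in C minor, ii in E♭ major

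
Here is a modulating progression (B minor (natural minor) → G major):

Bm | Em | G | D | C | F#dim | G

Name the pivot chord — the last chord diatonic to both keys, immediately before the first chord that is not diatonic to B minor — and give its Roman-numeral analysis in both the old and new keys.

D — III in B minor, V in G major

Chords diatonic to B minor: Bm, C#dim, D, Em, F#m, G, A.
Reading the progression, the first chord not in that set is C, so the modulation leaves B minor there.
The chord immediately before C is D, which is diatonic to both keys: III in B minor and V in G major.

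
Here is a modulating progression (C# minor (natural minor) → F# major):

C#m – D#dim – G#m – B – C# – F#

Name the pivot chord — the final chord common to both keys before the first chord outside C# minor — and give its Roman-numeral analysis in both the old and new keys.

Chords diatonic to C# minor: C#m, D#dim, E, F#m, G#m, A, B.
Reading the progression, the first chord not in that set is C#, so the modulation leaves C# minor there.
The chord immediately before C# is B, which is diatonic to both keys: VII in C# minor and IV in F# major.

B — VII in C# minor, IV in F# major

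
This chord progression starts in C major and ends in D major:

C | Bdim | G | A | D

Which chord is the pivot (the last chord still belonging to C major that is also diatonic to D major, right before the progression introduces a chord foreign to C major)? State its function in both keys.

Chords diatonic to C major: C, Dm, Em, F, G, Am, Bdim.
Reading the progression, the first chord not in that set is A, so the modulation leaves C major there.
The chord immediately before A is G, which is diatonic to both keys: V in C major and IV in D major.

G — V in C major, IV in D major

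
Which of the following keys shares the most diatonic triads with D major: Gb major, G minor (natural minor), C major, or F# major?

Triads of D major: D major (I), E minor (ii), F# minor (iii), G major (IV), A major (V), B minor (vi), C# diminished (vii°).
Gb major shares 0: none.
G minor (natural minor) shares 0: none.
C major shares 2: Em, G.
F# major shares 0: none.
The most common triads (2) are shared with C major.

C major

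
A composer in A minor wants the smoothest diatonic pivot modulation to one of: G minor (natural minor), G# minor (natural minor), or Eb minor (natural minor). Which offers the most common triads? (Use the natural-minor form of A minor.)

G minor

Triads of A minor (natural minor): Am (i), Bdim (ii°), C (III), Dm (iv), Em (v), F (VI), G (VII).
G minor (natural minor) shares 2: Dm, F.
G# minor (natural minor) shares 0: none.
Eb minor (natural minor) shares 0: none.
The most common triads (2) are shared with G minor.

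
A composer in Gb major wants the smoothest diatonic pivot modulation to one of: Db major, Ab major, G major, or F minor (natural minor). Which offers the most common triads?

Triads of Gb major: Gb major (I), Ab minor (ii), Bb minor (iii), Cb major (IV), Db major (V), Eb minor (vi), F diminished (vii°).
Db major shares 4: Gb, Bbm, Db, Ebm.
Ab major shares 2: Bbm, Db.
G major shares 0: none.
F minor (natural minor) shares 2: Bbm, Db.
The most common triads (4) are shared with Db major.

Db major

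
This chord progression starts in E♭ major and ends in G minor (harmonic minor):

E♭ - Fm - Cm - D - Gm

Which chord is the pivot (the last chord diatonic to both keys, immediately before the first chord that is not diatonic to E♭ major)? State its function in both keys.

Chords diatonic to E♭ major: E♭, Fm, Gm, A♭, B♭, Cm, Ddim.
Reading the progression, the first chord not in that set is D, so the modulation leaves E♭ major there.
The chord immediately before D is Cm, which is diatonic to both keys: vi in E♭ major and iv in G minor.

Cm — vi in E♭ major, iv in G minor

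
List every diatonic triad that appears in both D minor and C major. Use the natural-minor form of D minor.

Triads in D minor (natural minor): Dm (i), Edim (ii°), F (III), Gm (iv), Am (v), Bb (VI), C (VII).
Triads in C major: C (I), Dm (ii), Em (iii), F (IV), G (V), Am (vi), Bdim (vii°).
Shared triads with their functions: Dm (i in D minor, ii in C major); F (III in D minor, IV in C major); Am (v in D minor, vi in C major); C (VII in D minor, I in C major).

Dm, F, Am, C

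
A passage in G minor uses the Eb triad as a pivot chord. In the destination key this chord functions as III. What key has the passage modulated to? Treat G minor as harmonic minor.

The numeral III denotes a major triad on scale degree 3. With Eb on degree 3, the tonic of the new key is C.
Degree 3 carries a major triad in natural-minor keys, so the destination is C minor.
Check: the diatonic triads of C minor (natural minor) are Cm (i), Ddim (ii°), Eb (III), Fm (iv), Gm (v), Ab (VI), Bb (VII) — Eb is indeed III.

C minor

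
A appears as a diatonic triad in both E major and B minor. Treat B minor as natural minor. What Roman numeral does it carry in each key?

IV in E major; VII in B minor

The scale of E major is E F# G# A B C# D#; A is degree 4, and the triad built there (A-C#-E) is major, so it is IV.
The scale of B minor (natural minor) is B C# D E F# G A; A is degree 7, and the triad built there (A-C#-E) is major, so it is VII.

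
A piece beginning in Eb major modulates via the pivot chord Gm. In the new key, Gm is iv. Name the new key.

D minor

The numeral iv denotes a minor triad on scale degree 4. With G on degree 4, the tonic of the new key is D.
Degree 4 carries a minor triad in minor keys, so the destination is D minor.
Check: the diatonic triads of D minor (natural minor) are Dm (i), Edim (ii°), F (III), Gm (iv), Am (v), Bb (VI), C (VII) — Gm is indeed iv.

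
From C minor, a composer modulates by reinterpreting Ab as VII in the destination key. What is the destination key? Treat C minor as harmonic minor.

The numeral VII denotes a major triad on scale degree 7. With Ab on degree 7, the tonic of the new key is Bb.
Degree 7 carries a major triad in natural-minor keys, so the destination is Bb minor.
Check: the diatonic triads of Bb minor (natural minor) are Bbm (i), Cdim (ii°), Db (III), Ebm (iv), Fm (v), Gb (VI), Ab (VII) — Ab is indeed VII.

Bb minor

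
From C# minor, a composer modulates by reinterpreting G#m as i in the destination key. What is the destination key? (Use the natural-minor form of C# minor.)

G# minor

The numeral i denotes a minor triad on scale degree 1. With G# on degree 1, the tonic of the new key is G#.
Degree 1 carries a minor triad in minor keys, so the destination is G# minor.
Check: the diatonic triads of G# minor (natural minor) are G#m (i), A#dim (ii°), B (III), C#m (iv), D#m (v), E (VI), F# (VII) — G#m is indeed i.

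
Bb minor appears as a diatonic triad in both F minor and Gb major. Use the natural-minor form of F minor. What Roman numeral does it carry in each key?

iv in F minor; iii in Gb major

The scale of F minor (natural minor) is F G Ab Bb C Db Eb; Bb is degree 4, and the triad built there (Bb-Db-F) is minor, so it is iv.
The scale of Gb major is Gb Ab Bb Cb Db Eb F; Bb is degree 3, and the triad built there (Bb-Db-F) is minor, so it is iii.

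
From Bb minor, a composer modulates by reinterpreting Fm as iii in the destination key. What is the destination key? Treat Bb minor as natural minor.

The numeral iii denotes a minor triad on scale degree 3. With F on degree 3, the tonic of the new key is Db.
Degree 3 carries a minor triad in major keys, so the destination is Db major.
Check: the diatonic triads of Db major are Db (I), Ebm (ii), Fm (iii), Gb (IV), Ab (V), Bbm (vi), Cdim (vii°) — Fm is indeed iii.

Db major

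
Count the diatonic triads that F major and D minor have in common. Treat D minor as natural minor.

Diatonic triads of F major: F (I), Gm (ii), Am (iii), Bb (IV), C (V), Dm (vi), Edim (vii°).
Diatonic triads of D minor (natural minor): Dm (i), Edim (ii°), F (III), Gm (iv), Am (v), Bb (VI), C (VII).
Matching root and quality in both lists: F, Gm, Am, Bb, C, Dm, Edim.
That gives 7 common triads.

7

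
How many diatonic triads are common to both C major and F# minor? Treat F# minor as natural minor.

Diatonic triads of C major: C (I), Dm (ii), Em (iii), F (IV), G (V), Am (vi), Bdim (vii°).
Diatonic triads of F# minor (natural minor): F#m (i), G#dim (ii°), A (III), Bm (iv), C#m (v), D (VI), E (VII).
No triad has the same root and quality in both keys.

0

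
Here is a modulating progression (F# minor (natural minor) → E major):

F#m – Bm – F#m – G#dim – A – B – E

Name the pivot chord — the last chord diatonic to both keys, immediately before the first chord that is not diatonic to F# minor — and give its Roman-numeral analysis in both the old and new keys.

Chords diatonic to F# minor: F#m, G#dim, A, Bm, C#m, D, E.
Reading the progression, the first chord not in that set is B, so the modulation leaves F# minor there.
The chord immediately before B is A, which is diatonic to both keys: III in F# minor and IV in E major.

A — III in F# minor, IV in E major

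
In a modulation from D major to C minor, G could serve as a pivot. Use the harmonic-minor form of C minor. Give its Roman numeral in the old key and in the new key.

The scale of D major is D E F# G A B C#; G is degree 4, and the triad built there (G-B-D) is major, so it is IV.
The scale of C minor (harmonic minor) is C D Eb F G Ab B; G is degree 5, and the triad built there (G-B-D) is major, so it is V.

IV in D major; V in C minor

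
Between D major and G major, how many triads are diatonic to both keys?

Diatonic triads of D major: D major (I), E minor (ii), F# minor (iii), G major (IV), A major (V), B minor (vi), C# diminished (vii°).
Diatonic triads of G major: G major (I), A minor (ii), B minor (iii), C major (IV), D major (V), E minor (vi), F# diminished (vii°).
Matching root and quality in both lists: D major, E minor, G major, B minor.
That gives 4 common triads.

4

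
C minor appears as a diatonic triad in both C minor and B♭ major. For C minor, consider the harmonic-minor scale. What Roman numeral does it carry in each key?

i in C minor; ii in B♭ major

The scale of C minor (harmonic minor) is C D E♭ F G A♭ B; C is degree 1, and the triad built there (C-E♭-G) is minor, so it is i.
The scale of B♭ major is B♭ C D E♭ F G A; C is degree 2, and the triad built there (C-E♭-G) is minor, so it is ii.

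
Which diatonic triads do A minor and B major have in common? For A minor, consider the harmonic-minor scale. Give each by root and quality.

E

Triads in A minor (harmonic minor): Am (i), Bdim (ii°), Caug (III+), Dm (iv), E (V), F (VI), G#dim (vii°).
Triads in B major: B (I), C#m (ii), D#m (iii), E (IV), F# (V), G#m (vi), A#dim (vii°).
Shared triads with their functions: E (V in A minor, IV in B major).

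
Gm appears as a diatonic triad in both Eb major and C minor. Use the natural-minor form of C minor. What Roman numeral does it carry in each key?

iii in Eb major; v in C minor

The scale of Eb major is Eb F G Ab Bb C D; G is degree 3, and the triad built there (G-Bb-D) is minor, so it is iii.
The scale of C minor (natural minor) is C D Eb F G Ab Bb; G is degree 5, and the triad built there (G-Bb-D) is minor, so it is v.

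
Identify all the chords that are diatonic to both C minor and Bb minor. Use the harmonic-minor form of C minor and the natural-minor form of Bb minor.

Fm, Ab

Triads in C minor (harmonic minor): Cm (i), Ddim (ii°), Ebaug (III+), Fm (iv), G (V), Ab (VI), Bdim (vii°).
Triads in Bb minor (natural minor): Bbm (i), Cdim (ii°), Db (III), Ebm (iv), Fm (v), Gb (VI), Ab (VII).
Shared triads with their functions: Fm (iv in C minor, v in Bb minor); Ab (VI in C minor, VII in Bb minor).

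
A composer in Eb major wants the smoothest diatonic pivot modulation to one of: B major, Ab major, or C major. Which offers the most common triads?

Ab major

Triads of Eb major: Eb major (I), F minor (ii), G minor (iii), Ab major (IV), Bb major (V), C minor (vi), D diminished (vii°).
B major shares 0: none.
Ab major shares 4: Eb, Fm, Ab, Cm.
C major shares 0: none.
The most common triads (4) are shared with Ab major.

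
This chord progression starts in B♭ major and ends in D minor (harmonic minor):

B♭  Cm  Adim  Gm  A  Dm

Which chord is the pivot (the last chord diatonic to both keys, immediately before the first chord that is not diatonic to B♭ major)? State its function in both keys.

Gm — vi in B♭ major, iv in D minor

Chords diatonic to B♭ major: B♭, Cm, Dm, E♭, F, Gm, Adim.
Reading the progression, the first chord not in that set is A, so the modulation leaves B♭ major there.
The chord immediately before A is Gm, which is diatonic to both keys: vi in B♭ major and iv in D minor.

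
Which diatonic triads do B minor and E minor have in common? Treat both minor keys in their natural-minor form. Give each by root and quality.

Triads in B minor (natural minor): Bm (i), C#dim (ii°), D (III), Em (iv), F#m (v), G (VI), A (VII).
Triads in E minor (natural minor): Em (i), F#dim (ii°), G (III), Am (iv), Bm (v), C (VI), D (VII).
Shared triads with their functions: Bm (i in B minor, v in E minor); D (III in B minor, VII in E minor); Em (iv in B minor, i in E minor); G (VI in B minor, III in E minor).

Bm, D, Em, G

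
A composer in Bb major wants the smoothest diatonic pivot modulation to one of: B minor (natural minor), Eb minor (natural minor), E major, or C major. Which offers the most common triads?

Triads of Bb major: Bb major (I), C minor (ii), D minor (iii), Eb major (IV), F major (V), G minor (vi), A diminished (vii°).
B minor (natural minor) shares 0: none.
Eb minor (natural minor) shares 0: none.
E major shares 0: none.
C major shares 2: Dm, F.
The most common triads (2) are shared with C major.

C major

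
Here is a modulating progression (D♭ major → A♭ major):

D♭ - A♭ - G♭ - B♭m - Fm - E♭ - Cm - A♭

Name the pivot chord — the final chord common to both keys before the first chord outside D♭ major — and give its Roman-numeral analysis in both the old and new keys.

Fm — iii in D♭ major, vi in A♭ major

Chords diatonic to D♭ major: D♭, E♭m, Fm, G♭, A♭, B♭m, Cdim.
Reading the progression, the first chord not in that set is E♭, so the modulation leaves D♭ major there.
The chord immediately before E♭ is Fm, which is diatonic to both keys: iii in D♭ major and vi in A♭ major.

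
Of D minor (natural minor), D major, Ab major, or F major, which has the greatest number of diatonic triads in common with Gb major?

Triads of Gb major: Gb major (I), Ab minor (ii), Bb minor (iii), Cb major (IV), Db major (V), Eb minor (vi), F diminished (vii°).
D minor (natural minor) shares 0: none.
D major shares 0: none.
Ab major shares 2: Bbm, Db.
F major shares 0: none.
The most common triads (2) are shared with Ab major.

Ab major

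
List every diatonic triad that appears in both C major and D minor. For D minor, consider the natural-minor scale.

Triads in C major: C (I), Dm (ii), Em (iii), F (IV), G (V), Am (vi), Bdim (vii°).
Triads in D minor (natural minor): Dm (i), Edim (ii°), F (III), Gm (iv), Am (v), Bb (VI), C (VII).
Shared triads with their functions: C (I in C major, VII in D minor); Dm (ii in C major, i in D minor); F (IV in C major, III in D minor); Am (vi in C major, v in D minor).

C, Dm, F, Am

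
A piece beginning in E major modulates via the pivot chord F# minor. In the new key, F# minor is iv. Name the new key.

C# minor

The numeral iv denotes a minor triad on scale degree 4. With F# on degree 4, the tonic of the new key is C#.
Degree 4 carries a minor triad in minor keys, so the destination is C# minor.
Check: the diatonic triads of C# minor (natural minor) are C#m (i), D#dim (ii°), E (III), F#m (iv), G#m (v), A (VI), B (VII) — F# minor is indeed iv.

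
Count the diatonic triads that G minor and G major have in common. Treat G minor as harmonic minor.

2

Diatonic triads of G minor (harmonic minor): Gm (i), Adim (ii°), Bbaug (III+), Cm (iv), D (V), Eb (VI), F#dim (vii°).
Diatonic triads of G major: G (I), Am (ii), Bm (iii), C (IV), D (V), Em (vi), F#dim (vii°).
Matching root and quality in both lists: D, F#dim.
That gives 2 common triads.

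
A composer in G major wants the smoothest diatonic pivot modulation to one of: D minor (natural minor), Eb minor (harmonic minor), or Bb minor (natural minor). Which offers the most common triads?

D minor

Triads of G major: G major (I), A minor (ii), B minor (iii), C major (IV), D major (V), E minor (vi), F# diminished (vii°).
D minor (natural minor) shares 2: Am, C.
Eb minor (harmonic minor) shares 0: none.
Bb minor (natural minor) shares 0: none.
The most common triads (2) are shared with D minor.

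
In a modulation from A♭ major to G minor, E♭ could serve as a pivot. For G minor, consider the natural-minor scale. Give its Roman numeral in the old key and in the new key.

V in A♭ major; VI in G minor

The scale of A♭ major is A♭ B♭ C D♭ E♭ F G; E♭ is degree 5, and the triad built there (E♭-G-B♭) is major, so it is V.
The scale of G minor (natural minor) is G A B♭ C D E♭ F; E♭ is degree 6, and the triad built there (E♭-G-B♭) is major, so it is VI.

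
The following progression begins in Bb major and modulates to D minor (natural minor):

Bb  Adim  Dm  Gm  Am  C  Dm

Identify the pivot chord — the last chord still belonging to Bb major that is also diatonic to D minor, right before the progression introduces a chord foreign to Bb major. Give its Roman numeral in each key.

Chords diatonic to Bb major: Bb, Cm, Dm, Eb, F, Gm, Adim.
Reading the progression, the first chord not in that set is Am, so the modulation leaves Bb major there.
The chord immediately before Am is Gm, which is diatonic to both keys: vi in Bb major and iv in D minor.

Gm — vi in Bb major, iv in D minor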